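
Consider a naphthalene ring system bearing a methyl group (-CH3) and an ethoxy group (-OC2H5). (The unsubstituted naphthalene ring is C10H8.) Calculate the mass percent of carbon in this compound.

83.83%

Atom tally by fragment:
  naphthalene ring system core → C:10 H:8
  (− 2 ring H displaced by substituents)
  + CH3 → C:1 H:3
  + OC2H5 → C:2 H:5 O:1
Element totals:
  C: 13
  H: 14
  O: 1
Molecular formula: C13H14O.
Molar mass = 186.254 g/mol.
Mass from C: 13 × 12.011 = 156.143 g/mol.
%C = 156.143 / 186.254 × 100 = 83.83%.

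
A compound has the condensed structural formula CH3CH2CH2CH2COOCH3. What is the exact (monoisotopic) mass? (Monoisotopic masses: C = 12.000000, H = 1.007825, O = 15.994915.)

116.0837

Atom tally by fragment:
  CH3 → C:1 H:3
  CH2 → C:1 H:2
  CH2 → C:1 H:2
  CH2COOCH3 → C:3 H:5 O:2
Element totals:
  C: 6
  H: 12
  O: 2
Molecular formula: C6H12O2.
  M = 6(12.0) + 12(1.007825) + 2(15.994915)
    = 72.000000 + 12.093900 + 31.989830 = 116.083730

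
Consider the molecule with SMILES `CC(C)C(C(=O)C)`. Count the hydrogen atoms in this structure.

Atom tally by fragment:
  CH3 → C:1 H:3
  CH(CH3) → C:2 H:4
  CH2COCH3 → C:3 H:5 O:1
Element totals:
  C: 6
  H: 12
  O: 1

12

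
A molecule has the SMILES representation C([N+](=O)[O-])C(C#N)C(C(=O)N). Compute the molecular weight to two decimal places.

157.13 g/mol

Atom tally by fragment:
  O2NCH2 → C:1 H:2 N:1 O:2
  CH(CN) → C:2 H:1 N:1
  CH2CONH2 → C:2 H:4 O:1 N:1
Element totals:
  C: 5
  H: 7
  N: 3
  O: 3
Molecular formula: C5H7N3O3.
  M = 5(12.011) + 7(1.008) + 3(14.007) + 3(15.999)
    = 60.055 + 7.056 + 42.021 + 47.997 = 157.129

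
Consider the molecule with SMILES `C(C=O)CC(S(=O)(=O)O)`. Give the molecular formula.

Atom tally by fragment:
  OHCCH2 → C:2 H:3 O:1
  CH2 → C:1 H:2
  CH2SO3H → C:1 H:3 S:1 O:3
Element totals:
  C: 4
  H: 8
  O: 4
  S: 1

C4H8O4S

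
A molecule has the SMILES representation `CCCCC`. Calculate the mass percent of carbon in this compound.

83.24%

Atom tally by fragment:
  CH3 → C:1 H:3
  CH2 → C:1 H:2
  CH2 → C:1 H:2
  CH2 → C:1 H:2
  CH3 → C:1 H:3
Element totals:
  C: 5
  H: 12
Molecular formula: C5H12.
Molar mass = 72.151 g/mol.
Mass from C: 5 × 12.011 = 60.055 g/mol.
%C = 60.055 / 72.151 × 100 = 83.24%.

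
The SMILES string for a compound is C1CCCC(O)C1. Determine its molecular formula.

C6H12O

Atom tally by fragment:
  cyclohexane ring core → C:6 H:12
  (− 1 ring H displaced by substituents)
  + OH → O:1 H:1
Element totals:
  C: 6
  H: 12
  O: 1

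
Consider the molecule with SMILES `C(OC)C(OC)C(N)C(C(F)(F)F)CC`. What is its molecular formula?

Atom tally by fragment:
  CH3OCH2 → C:2 H:5 O:1
  CH(OCH3) → C:2 H:4 O:1
  CH(NH2) → C:1 H:3 N:1
  CH(CF3) → C:2 H:1 F:3
  CH2 → C:1 H:2
  CH3 → C:1 H:3
Element totals:
  C: 9
  H: 18
  F: 3
  N: 1
  O: 2

C9H18F3NO2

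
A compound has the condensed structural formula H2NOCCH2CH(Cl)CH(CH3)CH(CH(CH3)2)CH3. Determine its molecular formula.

C10H20ClNO

Atom tally by fragment:
  H2NOCCH2 → C:2 H:4 O:1 N:1
  CH(Cl) → C:1 H:1 Cl:1
  CH(CH3) → C:2 H:4
  CH(CH(CH3)2) → C:4 H:8
  CH3 → C:1 H:3
Element totals:
  C: 10
  H: 20
  Cl: 1
  N: 1
  O: 1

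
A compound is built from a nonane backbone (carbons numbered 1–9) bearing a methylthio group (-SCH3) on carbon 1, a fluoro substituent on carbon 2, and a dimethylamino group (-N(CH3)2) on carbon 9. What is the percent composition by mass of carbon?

Atom tally by fragment:
  CH3SCH2 → C:2 H:5 S:1
  CH(F) → C:1 H:1 F:1
  CH2 → C:1 H:2
  CH2 → C:1 H:2
  CH2 → C:1 H:2
  CH2 → C:1 H:2
  CH2 → C:1 H:2
  CH2 → C:1 H:2
  CH2N(CH3)2 → C:3 H:8 N:1
Element totals:
  C: 12
  H: 26
  F: 1
  N: 1
  S: 1
Molecular formula: C12H26FNS.
Molar mass = 235.405 g/mol.
Mass from C: 12 × 12.011 = 144.132 g/mol.
%C = 144.132 / 235.405 × 100 = 61.23%.

61.23%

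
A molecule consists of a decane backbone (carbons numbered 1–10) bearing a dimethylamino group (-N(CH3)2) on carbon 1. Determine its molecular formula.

C12H27N

Atom tally by fragment:
  (CH3)2NCH2 → C:3 H:8 N:1
  CH2 → C:1 H:2
  CH2 → C:1 H:2
  CH2 → C:1 H:2
  CH2 → C:1 H:2
  CH2 → C:1 H:2
  CH2 → C:1 H:2
  CH2 → C:1 H:2
  CH2 → C:1 H:2
  CH3 → C:1 H:3
Element totals:
  C: 12
  H: 27
  N: 1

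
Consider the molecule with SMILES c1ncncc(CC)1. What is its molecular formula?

C6H8N2

Atom tally by fragment:
  pyrimidine ring core → C:4 H:4 N:2
  (− 1 ring H displaced by substituents)
  + C2H5 → C:2 H:5
Element totals:
  C: 6
  H: 8
  N: 2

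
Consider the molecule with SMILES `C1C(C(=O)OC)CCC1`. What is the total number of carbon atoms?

7

Atom tally by fragment:
  cyclopentane ring core → C:5 H:10
  (− 1 ring H displaced by substituents)
  + COOCH3 → C:2 H:3 O:2
Element totals:
  C: 7
  H: 12
  O: 2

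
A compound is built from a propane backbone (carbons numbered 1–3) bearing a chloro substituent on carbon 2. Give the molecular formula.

Atom tally by fragment:
  CH3 → C:1 H:3
  CH(Cl) → C:1 H:1 Cl:1
  CH3 → C:1 H:3
Element totals:
  C: 3
  H: 7
  Cl: 1

C3H7Cl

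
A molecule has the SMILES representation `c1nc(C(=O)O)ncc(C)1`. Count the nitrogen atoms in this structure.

2

Atom tally by fragment:
  pyrimidine ring core → C:4 H:4 N:2
  (− 2 ring H displaced by substituents)
  + COOH → C:1 H:1 O:2
  + CH3 → C:1 H:3
Element totals:
  C: 6
  H: 6
  N: 2
  O: 2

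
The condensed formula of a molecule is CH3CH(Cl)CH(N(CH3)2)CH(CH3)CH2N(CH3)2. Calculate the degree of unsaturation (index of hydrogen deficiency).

0

Element totals:
  C: 10
  H: 23
  Cl: 1
  N: 2
Molecular formula: C10H23ClN2.
DoU = (2C + 2 + N − H − X) / 2 = (2·10 + 2 + 2 − 23 − 1) / 2 = 0.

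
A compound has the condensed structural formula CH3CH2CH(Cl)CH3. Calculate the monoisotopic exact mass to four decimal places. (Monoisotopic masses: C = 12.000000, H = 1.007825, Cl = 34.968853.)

Element totals:
  C: 4
  H: 9
  Cl: 1
Molecular formula: C4H9Cl.
  M = 4(12.0) + 9(1.007825) + 34.968853
    = 48.000000 + 9.070425 + 34.968853 = 92.039278

92.0393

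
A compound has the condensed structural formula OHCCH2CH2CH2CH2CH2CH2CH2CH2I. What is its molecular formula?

Element totals:
  C: 9
  H: 17
  I: 1
  O: 1

C9H17IO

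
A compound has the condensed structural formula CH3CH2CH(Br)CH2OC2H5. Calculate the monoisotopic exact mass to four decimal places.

180.0150

Element totals:
  C: 6
  H: 13
  Br: 1
  O: 1
Molecular formula: C6H13BrO.
  M = 6(12.0) + 13(1.007825) + 78.918338 + 15.994915
    = 72.000000 + 13.101725 + 78.918338 + 15.994915 = 180.014978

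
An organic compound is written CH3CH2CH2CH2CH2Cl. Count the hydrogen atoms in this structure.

11

Element totals:
  C: 5
  H: 11
  Cl: 1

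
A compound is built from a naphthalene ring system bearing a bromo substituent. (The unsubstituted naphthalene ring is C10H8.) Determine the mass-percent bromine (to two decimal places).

38.59%

Atom tally by fragment:
  naphthalene ring system core → C:10 H:8
  (− 1 ring H displaced by substituents)
  + Br → Br:1
Element totals:
  C: 10
  H: 7
  Br: 1
Molecular formula: C10H7Br.
Molar mass = 207.070 g/mol.
Mass from Br: 1 × 79.904 = 79.904 g/mol.
%Br = 79.904 / 207.070 × 100 = 38.59%.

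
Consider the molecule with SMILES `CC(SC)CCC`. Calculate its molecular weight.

118.24 g/mol

Atom tally by fragment:
  CH3 → C:1 H:3
  CH(SCH3) → C:2 H:4 S:1
  CH2 → C:1 H:2
  CH2 → C:1 H:2
  CH3 → C:1 H:3
Element totals:
  C: 6
  H: 14
  S: 1
Molecular formula: C6H14S.
  M = 6(12.011) + 14(1.008) + 32.06
    = 72.066 + 14.112 + 32.060 = 118.238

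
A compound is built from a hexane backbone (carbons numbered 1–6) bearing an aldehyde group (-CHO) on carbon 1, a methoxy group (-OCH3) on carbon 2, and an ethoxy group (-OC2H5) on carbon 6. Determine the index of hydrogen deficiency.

Atom tally by fragment:
  OHCCH2 → C:2 H:3 O:1
  CH(OCH3) → C:2 H:4 O:1
  CH2 → C:1 H:2
  CH2 → C:1 H:2
  CH2 → C:1 H:2
  CH2OC2H5 → C:3 H:7 O:1
Element totals:
  C: 10
  H: 20
  O: 3
Molecular formula: C10H20O3.
DoU = (2C + 2 + N − H − X) / 2 = (2·10 + 2 + 0 − 20 − 0) / 2 = 1.

1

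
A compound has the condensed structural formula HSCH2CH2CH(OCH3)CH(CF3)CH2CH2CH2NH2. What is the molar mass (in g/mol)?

245.30 g/mol

Atom tally by fragment:
  HSCH2 → C:1 H:3 S:1
  CH2 → C:1 H:2
  CH(OCH3) → C:2 H:4 O:1
  CH(CF3) → C:2 H:1 F:3
  CH2 → C:1 H:2
  CH2 → C:1 H:2
  CH2NH2 → C:1 H:4 N:1
Element totals:
  C: 9
  H: 18
  F: 3
  N: 1
  O: 1
  S: 1
Molecular formula: C9H18F3NOS.
  M = 9(12.011) + 18(1.008) + 3(18.998) + 14.007 + 15.999 + 32.06
    = 108.099 + 18.144 + 56.994 + 14.007 + 15.999 + 32.060 = 245.303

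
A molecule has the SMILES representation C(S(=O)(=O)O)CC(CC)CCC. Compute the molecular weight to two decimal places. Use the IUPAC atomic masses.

194.29 g/mol

Atom tally by fragment:
  HO3SCH2 → C:1 H:3 S:1 O:3
  CH2 → C:1 H:2
  CH(C2H5) → C:3 H:6
  CH2 → C:1 H:2
  CH2 → C:1 H:2
  CH3 → C:1 H:3
Element totals:
  C: 8
  H: 18
  O: 3
  S: 1
Molecular formula: C8H18O3S.
  M = 8(12.011) + 18(1.008) + 3(15.999) + 32.06
    = 96.088 + 18.144 + 47.997 + 32.060 = 194.289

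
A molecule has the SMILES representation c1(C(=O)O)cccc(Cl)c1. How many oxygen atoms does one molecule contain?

Atom tally by fragment:
  benzene ring core → C:6 H:6
  (− 2 ring H displaced by substituents)
  + COOH → C:1 H:1 O:2
  + Cl → Cl:1
Element totals:
  C: 7
  H: 5
  Cl: 1
  O: 2

2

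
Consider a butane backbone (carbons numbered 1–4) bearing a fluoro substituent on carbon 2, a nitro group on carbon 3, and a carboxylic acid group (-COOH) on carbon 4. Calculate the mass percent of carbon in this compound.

36.37%

Atom tally by fragment:
  CH3 → C:1 H:3
  CH(F) → C:1 H:1 F:1
  CH(NO2) → C:1 H:1 N:1 O:2
  CH2COOH → C:2 H:3 O:2
Element totals:
  C: 5
  H: 8
  F: 1
  N: 1
  O: 4
Molecular formula: C5H8FNO4.
Molar mass = 165.120 g/mol.
Mass from C: 5 × 12.011 = 60.055 g/mol.
%C = 60.055 / 165.120 × 100 = 36.37%.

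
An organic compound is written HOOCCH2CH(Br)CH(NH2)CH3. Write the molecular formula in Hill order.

Element totals:
  C: 5
  H: 10
  Br: 1
  N: 1
  O: 2

C5H10BrNO2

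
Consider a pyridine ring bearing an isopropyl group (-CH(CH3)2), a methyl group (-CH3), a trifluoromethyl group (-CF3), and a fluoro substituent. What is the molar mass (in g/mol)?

221.20 g/mol

Atom tally by fragment:
  pyridine ring core → C:5 H:5 N:1
  (− 4 ring H displaced by substituents)
  + CH(CH3)2 → C:3 H:7
  + CH3 → C:1 H:3
  + CF3 → C:1 F:3
  + F → F:1
Element totals:
  C: 10
  H: 11
  F: 4
  N: 1
Molecular formula: C10H11F4N.
  M = 10(12.011) + 11(1.008) + 4(18.998) + 14.007
    = 120.110 + 11.088 + 75.992 + 14.007 = 221.197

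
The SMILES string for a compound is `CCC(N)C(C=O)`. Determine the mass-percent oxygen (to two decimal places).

Atom tally by fragment:
  CH3 → C:1 H:3
  CH2 → C:1 H:2
  CH(NH2) → C:1 H:3 N:1
  CH2CHO → C:2 H:3 O:1
Element totals:
  C: 5
  H: 11
  N: 1
  O: 1
Molecular formula: C5H11NO.
Molar mass = 101.149 g/mol.
Mass from O: 1 × 15.999 = 15.999 g/mol.
%O = 15.999 / 101.149 × 100 = 15.82%.

15.82%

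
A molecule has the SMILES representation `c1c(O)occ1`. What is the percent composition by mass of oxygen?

38.06%

Atom tally by fragment:
  furan ring core → C:4 H:4 O:1
  (− 1 ring H displaced by substituents)
  + OH → O:1 H:1
Element totals:
  C: 4
  H: 4
  O: 2
Molecular formula: C4H4O2.
Molar mass = 84.074 g/mol.
Mass from O: 2 × 15.999 = 31.998 g/mol.
%O = 31.998 / 84.074 × 100 = 38.06%.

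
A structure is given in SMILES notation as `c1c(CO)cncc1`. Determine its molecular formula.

Atom tally by fragment:
  pyridine ring core → C:5 H:5 N:1
  (− 1 ring H displaced by substituents)
  + CH2OH → C:1 H:3 O:1
Element totals:
  C: 6
  H: 7
  N: 1
  O: 1

C6H7NO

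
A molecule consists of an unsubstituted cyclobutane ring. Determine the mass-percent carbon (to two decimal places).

Atom tally by fragment:
  cyclobutane ring core → C:4 H:8
Element totals:
  C: 4
  H: 8
Molecular formula: C4H8.
Molar mass = 56.108 g/mol.
Mass from C: 4 × 12.011 = 48.044 g/mol.
%C = 48.044 / 56.108 × 100 = 85.63%.

85.63%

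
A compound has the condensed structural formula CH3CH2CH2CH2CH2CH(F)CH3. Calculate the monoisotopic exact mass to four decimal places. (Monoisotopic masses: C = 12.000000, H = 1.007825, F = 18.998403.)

Element totals:
  C: 7
  H: 15
  F: 1
Molecular formula: C7H15F.
  M = 7(12.0) + 15(1.007825) + 18.998403
    = 84.000000 + 15.117375 + 18.998403 = 118.115778

118.1158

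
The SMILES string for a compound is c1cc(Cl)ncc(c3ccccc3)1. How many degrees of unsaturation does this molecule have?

Atom tally by fragment:
  pyridine ring core → C:5 H:5 N:1
  (− 2 ring H displaced by substituents)
  + Cl → Cl:1
  + C6H5 → C:6 H:5
Element totals:
  C: 11
  H: 8
  Cl: 1
  N: 1
Molecular formula: C11H8ClN.
DoU = (2C + 2 + N − H − X) / 2 = (2·11 + 2 + 1 − 8 − 1) / 2 = 8.

8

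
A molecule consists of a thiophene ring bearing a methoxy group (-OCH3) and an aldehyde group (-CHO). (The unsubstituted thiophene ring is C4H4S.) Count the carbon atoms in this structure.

Atom tally by fragment:
  thiophene ring core → C:4 H:4 S:1
  (− 2 ring H displaced by substituents)
  + OCH3 → C:1 H:3 O:1
  + CHO → C:1 H:1 O:1
Element totals:
  C: 6
  H: 6
  O: 2
  S: 1

6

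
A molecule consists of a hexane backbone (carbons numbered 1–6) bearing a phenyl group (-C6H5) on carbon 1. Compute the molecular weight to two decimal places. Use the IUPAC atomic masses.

Atom tally by fragment:
  C6H5CH2 → C:7 H:7
  CH2 → C:1 H:2
  CH2 → C:1 H:2
  CH2 → C:1 H:2
  CH2 → C:1 H:2
  CH3 → C:1 H:3
Element totals:
  C: 12
  H: 18
Molecular formula: C12H18.
  M = 12(12.011) + 18(1.008)
    = 144.132 + 18.144 = 162.276

162.28 g/mol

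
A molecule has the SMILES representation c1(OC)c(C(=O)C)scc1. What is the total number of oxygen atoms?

2

Atom tally by fragment:
  thiophene ring core → C:4 H:4 S:1
  (− 2 ring H displaced by substituents)
  + OCH3 → C:1 H:3 O:1
  + COCH3 → C:2 H:3 O:1
Element totals:
  C: 7
  H: 8
  O: 2
  S: 1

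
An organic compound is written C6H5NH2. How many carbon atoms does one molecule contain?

6

Element totals:
  C: 6
  H: 7
  N: 1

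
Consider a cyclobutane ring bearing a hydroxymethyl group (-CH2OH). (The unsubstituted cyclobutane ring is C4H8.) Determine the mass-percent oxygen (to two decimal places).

Atom tally by fragment:
  cyclobutane ring core → C:4 H:8
  (− 1 ring H displaced by substituents)
  + CH2OH → C:1 H:3 O:1
Element totals:
  C: 5
  H: 10
  O: 1
Molecular formula: C5H10O.
Molar mass = 86.134 g/mol.
Mass from O: 1 × 15.999 = 15.999 g/mol.
%O = 15.999 / 86.134 × 100 = 18.57%.

18.57%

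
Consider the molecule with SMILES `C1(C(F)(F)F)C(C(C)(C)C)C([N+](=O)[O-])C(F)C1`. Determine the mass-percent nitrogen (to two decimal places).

Atom tally by fragment:
  cyclopentane ring core → C:5 H:10
  (− 4 ring H displaced by substituents)
  + CF3 → C:1 F:3
  + C(CH3)3 → C:4 H:9
  + NO2 → N:1 O:2
  + F → F:1
Element totals:
  C: 10
  H: 15
  F: 4
  N: 1
  O: 2
Molecular formula: C10H15F4NO2.
Molar mass = 257.227 g/mol.
Mass from N: 1 × 14.007 = 14.007 g/mol.
%N = 14.007 / 257.227 × 100 = 5.45%.

5.45%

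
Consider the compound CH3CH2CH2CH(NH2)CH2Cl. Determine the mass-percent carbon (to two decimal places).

Element totals:
  C: 5
  H: 12
  Cl: 1
  N: 1
Molecular formula: C5H12ClN.
Molar mass = 121.608 g/mol.
Mass from C: 5 × 12.011 = 60.055 g/mol.
%C = 60.055 / 121.608 × 100 = 49.38%.

49.38%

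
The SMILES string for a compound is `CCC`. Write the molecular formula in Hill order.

Atom tally by fragment:
  CH3 → C:1 H:3
  CH2 → C:1 H:2
  CH3 → C:1 H:3
Element totals:
  C: 3
  H: 8

C3H8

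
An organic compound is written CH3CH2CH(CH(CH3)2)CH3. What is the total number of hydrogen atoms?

Element totals:
  C: 7
  H: 16

16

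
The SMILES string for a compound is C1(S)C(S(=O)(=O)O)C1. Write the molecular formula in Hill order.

C3H6O3S2

Atom tally by fragment:
  cyclopropane ring core → C:3 H:6
  (− 2 ring H displaced by substituents)
  + SH → S:1 H:1
  + SO3H → S:1 O:3 H:1
Element totals:
  C: 3
  H: 6
  O: 3
  S: 2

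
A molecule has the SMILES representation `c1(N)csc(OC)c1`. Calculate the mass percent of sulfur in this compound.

Atom tally by fragment:
  thiophene ring core → C:4 H:4 S:1
  (− 2 ring H displaced by substituents)
  + NH2 → N:1 H:2
  + OCH3 → C:1 H:3 O:1
Element totals:
  C: 5
  H: 7
  N: 1
  O: 1
  S: 1
Molecular formula: C5H7NOS.
Molar mass = 129.177 g/mol.
Mass from S: 1 × 32.06 = 32.060 g/mol.
%S = 32.060 / 129.177 × 100 = 24.82%.

24.82%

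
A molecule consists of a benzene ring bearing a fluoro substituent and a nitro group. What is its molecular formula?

Atom tally by fragment:
  benzene ring core → C:6 H:6
  (− 2 ring H displaced by substituents)
  + F → F:1
  + NO2 → N:1 O:2
Element totals:
  C: 6
  H: 4
  F: 1
  N: 1
  O: 2

C6H4FNO2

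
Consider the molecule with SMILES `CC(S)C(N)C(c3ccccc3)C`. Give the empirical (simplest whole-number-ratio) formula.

C11H17NS

Atom tally by fragment:
  CH3 → C:1 H:3
  CH(SH) → C:1 H:2 S:1
  CH(NH2) → C:1 H:3 N:1
  CH(C6H5) → C:7 H:6
  CH3 → C:1 H:3
Element totals:
  C: 11
  H: 17
  N: 1
  S: 1
Molecular formula: C11H17NS.
gcd of subscripts (11, 17, 1, 1) = 1, so the empirical formula equals the molecular formula.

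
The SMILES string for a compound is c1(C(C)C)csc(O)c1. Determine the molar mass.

Atom tally by fragment:
  thiophene ring core → C:4 H:4 S:1
  (− 2 ring H displaced by substituents)
  + CH(CH3)2 → C:3 H:7
  + OH → O:1 H:1
Element totals:
  C: 7
  H: 10
  O: 1
  S: 1
Molecular formula: C7H10OS.
  M = 7(12.011) + 10(1.008) + 15.999 + 32.06
    = 84.077 + 10.080 + 15.999 + 32.060 = 142.216

142.22 g/mol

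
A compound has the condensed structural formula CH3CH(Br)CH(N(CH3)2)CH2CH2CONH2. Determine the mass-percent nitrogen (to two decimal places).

11.81%

Element totals:
  C: 8
  H: 17
  Br: 1
  N: 2
  O: 1
Molecular formula: C8H17BrN2O.
Molar mass = 237.141 g/mol.
Mass from N: 2 × 14.007 = 28.014 g/mol.
%N = 28.014 / 237.141 × 100 = 11.81%.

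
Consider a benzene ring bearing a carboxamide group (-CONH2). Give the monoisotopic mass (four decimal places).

Atom tally by fragment:
  benzene ring core → C:6 H:6
  (− 1 ring H displaced by substituents)
  + CONH2 → C:1 H:2 O:1 N:1
Element totals:
  C: 7
  H: 7
  N: 1
  O: 1
Molecular formula: C7H7NO.
  M = 7(12.0) + 7(1.007825) + 14.003074 + 15.994915
    = 84.000000 + 7.054775 + 14.003074 + 15.994915 = 121.052764

121.0528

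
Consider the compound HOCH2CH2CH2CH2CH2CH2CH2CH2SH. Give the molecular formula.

C8H18OS

Element totals:
  C: 8
  H: 18
  O: 1
  S: 1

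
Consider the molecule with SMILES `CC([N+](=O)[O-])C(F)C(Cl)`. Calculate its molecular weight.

Atom tally by fragment:
  CH3 → C:1 H:3
  CH(NO2) → C:1 H:1 N:1 O:2
  CH(F) → C:1 H:1 F:1
  CH2Cl → C:1 H:2 Cl:1
Element totals:
  C: 4
  H: 7
  Cl: 1
  F: 1
  N: 1
  O: 2
Molecular formula: C4H7ClFNO2.
  M = 4(12.011) + 7(1.008) + 35.45 + 18.998 + 14.007 + 2(15.999)
    = 48.044 + 7.056 + 35.450 + 18.998 + 14.007 + 31.998 = 155.553

155.55 g/mol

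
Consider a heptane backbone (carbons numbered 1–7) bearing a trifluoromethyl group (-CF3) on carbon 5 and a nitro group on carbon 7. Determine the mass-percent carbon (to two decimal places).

Atom tally by fragment:
  CH3 → C:1 H:3
  CH2 → C:1 H:2
  CH2 → C:1 H:2
  CH2 → C:1 H:2
  CH(CF3) → C:2 H:1 F:3
  CH2 → C:1 H:2
  CH2NO2 → C:1 H:2 N:1 O:2
Element totals:
  C: 8
  H: 14
  F: 3
  N: 1
  O: 2
Molecular formula: C8H14F3NO2.
Molar mass = 213.199 g/mol.
Mass from C: 8 × 12.011 = 96.088 g/mol.
%C = 96.088 / 213.199 × 100 = 45.07%.

45.07%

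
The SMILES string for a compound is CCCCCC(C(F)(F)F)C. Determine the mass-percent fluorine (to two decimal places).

33.88%

Atom tally by fragment:
  CH3 → C:1 H:3
  CH2 → C:1 H:2
  CH2 → C:1 H:2
  CH2 → C:1 H:2
  CH2 → C:1 H:2
  CH(CF3) → C:2 H:1 F:3
  CH3 → C:1 H:3
Element totals:
  C: 8
  H: 15
  F: 3
Molecular formula: C8H15F3.
Molar mass = 168.202 g/mol.
Mass from F: 3 × 18.998 = 56.994 g/mol.
%F = 56.994 / 168.202 × 100 = 33.88%.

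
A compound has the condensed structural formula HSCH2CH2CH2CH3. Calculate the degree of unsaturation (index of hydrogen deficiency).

Atom tally by fragment:
  HSCH2 → C:1 H:3 S:1
  CH2 → C:1 H:2
  CH2 → C:1 H:2
  CH3 → C:1 H:3
Element totals:
  C: 4
  H: 10
  S: 1
Molecular formula: C4H10S.
DoU = (2C + 2 + N − H − X) / 2 = (2·4 + 2 + 0 − 10 − 0) / 2 = 0.

0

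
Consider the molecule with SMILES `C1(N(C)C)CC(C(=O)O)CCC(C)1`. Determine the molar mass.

185.27 g/mol

Atom tally by fragment:
  cyclohexane ring core → C:6 H:12
  (− 3 ring H displaced by substituents)
  + N(CH3)2 → N:1 C:2 H:6
  + COOH → C:1 H:1 O:2
  + CH3 → C:1 H:3
Element totals:
  C: 10
  H: 19
  N: 1
  O: 2
Molecular formula: C10H19NO2.
  M = 10(12.011) + 19(1.008) + 14.007 + 2(15.999)
    = 120.110 + 19.152 + 14.007 + 31.998 = 185.267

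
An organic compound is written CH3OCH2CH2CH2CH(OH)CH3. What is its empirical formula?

Atom tally by fragment:
  CH3OCH2 → C:2 H:5 O:1
  CH2 → C:1 H:2
  CH2 → C:1 H:2
  CH(OH) → C:1 H:2 O:1
  CH3 → C:1 H:3
Element totals:
  C: 6
  H: 14
  O: 2
Molecular formula: C6H14O2.
gcd of subscripts = 2; dividing each by 2:
  C: 6/2 = 3
  H: 14/2 = 7
  O: 2/2 = 1

C3H7O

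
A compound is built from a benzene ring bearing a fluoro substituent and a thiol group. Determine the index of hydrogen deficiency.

4

Atom tally by fragment:
  benzene ring core → C:6 H:6
  (− 2 ring H displaced by substituents)
  + F → F:1
  + SH → S:1 H:1
Element totals:
  C: 6
  H: 5
  F: 1
  S: 1
Molecular formula: C6H5FS.
DoU = (2C + 2 + N − H − X) / 2 = (2·6 + 2 + 0 − 5 − 1) / 2 = 4.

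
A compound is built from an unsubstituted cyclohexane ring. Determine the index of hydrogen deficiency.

Atom tally by fragment:
  cyclohexane ring core → C:6 H:12
Element totals:
  C: 6
  H: 12
Molecular formula: C6H12.
DoU = (2C + 2 + N − H − X) / 2 = (2·6 + 2 + 0 − 12 − 0) / 2 = 1.

1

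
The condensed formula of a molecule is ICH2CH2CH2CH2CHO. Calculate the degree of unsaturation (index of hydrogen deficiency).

Element totals:
  C: 5
  H: 9
  I: 1
  O: 1
Molecular formula: C5H9IO.
DoU = (2C + 2 + N − H − X) / 2 = (2·5 + 2 + 0 − 9 − 1) / 2 = 1.

1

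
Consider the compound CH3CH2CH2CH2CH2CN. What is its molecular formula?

Element totals:
  C: 6
  H: 11
  N: 1

C6H11N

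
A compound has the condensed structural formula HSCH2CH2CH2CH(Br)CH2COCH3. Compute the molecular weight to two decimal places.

Element totals:
  C: 7
  H: 13
  Br: 1
  O: 1
  S: 1
Molecular formula: C7H13BrOS.
  M = 7(12.011) + 13(1.008) + 79.904 + 15.999 + 32.06
    = 84.077 + 13.104 + 79.904 + 15.999 + 32.060 = 225.144

225.14 g/mol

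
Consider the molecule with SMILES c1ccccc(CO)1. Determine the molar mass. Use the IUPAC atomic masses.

108.14 g/mol

Atom tally by fragment:
  benzene ring core → C:6 H:6
  (− 1 ring H displaced by substituents)
  + CH2OH → C:1 H:3 O:1
Element totals:
  C: 7
  H: 8
  O: 1
Molecular formula: C7H8O.
  M = 7(12.011) + 8(1.008) + 15.999
    = 84.077 + 8.064 + 15.999 = 108.140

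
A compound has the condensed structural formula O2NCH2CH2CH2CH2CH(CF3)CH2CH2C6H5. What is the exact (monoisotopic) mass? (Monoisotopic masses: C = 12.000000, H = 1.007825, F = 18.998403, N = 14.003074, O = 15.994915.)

Element totals:
  C: 14
  H: 18
  F: 3
  N: 1
  O: 2
Molecular formula: C14H18F3NO2.
  M = 14(12.0) + 18(1.007825) + 3(18.998403) + 14.003074 + 2(15.994915)
    = 168.000000 + 18.140850 + 56.995209 + 14.003074 + 31.989830 = 289.128963

289.1290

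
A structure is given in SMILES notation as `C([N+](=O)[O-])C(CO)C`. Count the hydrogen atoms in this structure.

9

Atom tally by fragment:
  O2NCH2 → C:1 H:2 N:1 O:2
  CH(CH2OH) → C:2 H:4 O:1
  CH3 → C:1 H:3
Element totals:
  C: 4
  H: 9
  N: 1
  O: 3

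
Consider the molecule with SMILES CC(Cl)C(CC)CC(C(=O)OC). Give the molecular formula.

Atom tally by fragment:
  CH3 → C:1 H:3
  CH(Cl) → C:1 H:1 Cl:1
  CH(C2H5) → C:3 H:6
  CH2 → C:1 H:2
  CH2COOCH3 → C:3 H:5 O:2
Element totals:
  C: 9
  H: 17
  Cl: 1
  O: 2

C9H17ClO2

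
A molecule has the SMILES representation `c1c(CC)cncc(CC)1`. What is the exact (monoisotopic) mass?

Atom tally by fragment:
  pyridine ring core → C:5 H:5 N:1
  (− 2 ring H displaced by substituents)
  + C2H5 → C:2 H:5
  + C2H5 → C:2 H:5
Element totals:
  C: 9
  H: 13
  N: 1
Molecular formula: C9H13N.
  M = 9(12.0) + 13(1.007825) + 14.003074
    = 108.000000 + 13.101725 + 14.003074 = 135.104799

135.1048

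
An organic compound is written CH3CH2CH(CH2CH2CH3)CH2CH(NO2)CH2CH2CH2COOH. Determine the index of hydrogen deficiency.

2

Atom tally by fragment:
  CH3 → C:1 H:3
  CH2 → C:1 H:2
  CH(CH2CH2CH3) → C:4 H:8
  CH2 → C:1 H:2
  CH(NO2) → C:1 H:1 N:1 O:2
  CH2 → C:1 H:2
  CH2 → C:1 H:2
  CH2COOH → C:2 H:3 O:2
Element totals:
  C: 12
  H: 23
  N: 1
  O: 4
Molecular formula: C12H23NO4.
DoU = (2C + 2 + N − H − X) / 2 = (2·12 + 2 + 1 − 23 − 0) / 2 = 2.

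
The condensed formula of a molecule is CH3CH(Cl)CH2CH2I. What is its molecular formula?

C4H8ClI

Atom tally by fragment:
  CH3 → C:1 H:3
  CH(Cl) → C:1 H:1 Cl:1
  CH2 → C:1 H:2
  CH2I → C:1 H:2 I:1
Element totals:
  C: 4
  H: 8
  Cl: 1
  I: 1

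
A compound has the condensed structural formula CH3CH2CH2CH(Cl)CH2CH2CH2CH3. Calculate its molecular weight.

148.67 g/mol

Element totals:
  C: 8
  H: 17
  Cl: 1
Molecular formula: C8H17Cl.
  M = 8(12.011) + 17(1.008) + 35.45
    = 96.088 + 17.136 + 35.450 = 148.674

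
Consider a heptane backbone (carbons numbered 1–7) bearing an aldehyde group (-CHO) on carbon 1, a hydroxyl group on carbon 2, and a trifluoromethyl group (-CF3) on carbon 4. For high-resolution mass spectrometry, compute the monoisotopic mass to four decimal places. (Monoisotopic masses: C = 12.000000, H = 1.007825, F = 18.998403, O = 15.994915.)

212.1024

Atom tally by fragment:
  OHCCH2 → C:2 H:3 O:1
  CH(OH) → C:1 H:2 O:1
  CH2 → C:1 H:2
  CH(CF3) → C:2 H:1 F:3
  CH2 → C:1 H:2
  CH2 → C:1 H:2
  CH3 → C:1 H:3
Element totals:
  C: 9
  H: 15
  F: 3
  O: 2
Molecular formula: C9H15F3O2.
  M = 9(12.0) + 15(1.007825) + 3(18.998403) + 2(15.994915)
    = 108.000000 + 15.117375 + 56.995209 + 31.989830 = 212.102414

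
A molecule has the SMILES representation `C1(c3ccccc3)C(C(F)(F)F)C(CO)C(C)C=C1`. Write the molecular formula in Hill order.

C15H17F3O

Atom tally by fragment:
  cyclohexene ring core → C:6 H:10
  (− 4 ring H displaced by substituents)
  + C6H5 → C:6 H:5
  + CF3 → C:1 F:3
  + CH2OH → C:1 H:3 O:1
  + CH3 → C:1 H:3
Element totals:
  C: 15
  H: 17
  F: 3
  O: 1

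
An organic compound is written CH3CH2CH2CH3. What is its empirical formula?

C2H5

Atom tally by fragment:
  CH3 → C:1 H:3
  CH2 → C:1 H:2
  CH2 → C:1 H:2
  CH3 → C:1 H:3
Element totals:
  C: 4
  H: 10
Molecular formula: C4H10.
gcd of subscripts = 2; dividing each by 2:
  C: 4/2 = 2
  H: 10/2 = 5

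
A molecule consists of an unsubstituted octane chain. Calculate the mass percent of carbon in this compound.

84.12%

Atom tally by fragment:
  CH3 → C:1 H:3
  CH2 → C:1 H:2
  CH2 → C:1 H:2
  CH2 → C:1 H:2
  CH2 → C:1 H:2
  CH2 → C:1 H:2
  CH2 → C:1 H:2
  CH3 → C:1 H:3
Element totals:
  C: 8
  H: 18
Molecular formula: C8H18.
Molar mass = 114.232 g/mol.
Mass from C: 8 × 12.011 = 96.088 g/mol.
%C = 96.088 / 114.232 × 100 = 84.12%.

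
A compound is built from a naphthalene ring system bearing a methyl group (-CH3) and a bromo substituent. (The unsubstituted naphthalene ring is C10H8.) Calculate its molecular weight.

221.10 g/mol

Atom tally by fragment:
  naphthalene ring system core → C:10 H:8
  (− 2 ring H displaced by substituents)
  + CH3 → C:1 H:3
  + Br → Br:1
Element totals:
  C: 11
  H: 9
  Br: 1
Molecular formula: C11H9Br.
  M = 11(12.011) + 9(1.008) + 79.904
    = 132.121 + 9.072 + 79.904 = 221.097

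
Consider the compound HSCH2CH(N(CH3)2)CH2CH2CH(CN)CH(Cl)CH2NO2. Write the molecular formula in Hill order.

C10H18ClN3O2S

Atom tally by fragment:
  HSCH2 → C:1 H:3 S:1
  CH(N(CH3)2) → C:3 H:7 N:1
  CH2 → C:1 H:2
  CH2 → C:1 H:2
  CH(CN) → C:2 H:1 N:1
  CH(Cl) → C:1 H:1 Cl:1
  CH2NO2 → C:1 H:2 N:1 O:2
Element totals:
  C: 10
  H: 18
  Cl: 1
  N: 3
  O: 2
  S: 1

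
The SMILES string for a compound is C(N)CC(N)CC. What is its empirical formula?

C5H14N2

Atom tally by fragment:
  H2NCH2 → C:1 H:4 N:1
  CH2 → C:1 H:2
  CH(NH2) → C:1 H:3 N:1
  CH2 → C:1 H:2
  CH3 → C:1 H:3
Element totals:
  C: 5
  H: 14
  N: 2
Molecular formula: C5H14N2.
gcd of subscripts (5, 14, 2) = 1, so the empirical formula equals the molecular formula.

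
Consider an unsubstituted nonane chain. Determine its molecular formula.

C9H20

Atom tally by fragment:
  CH3 → C:1 H:3
  CH2 → C:1 H:2
  CH2 → C:1 H:2
  CH2 → C:1 H:2
  CH2 → C:1 H:2
  CH2 → C:1 H:2
  CH2 → C:1 H:2
  CH2 → C:1 H:2
  CH3 → C:1 H:3
Element totals:
  C: 9
  H: 20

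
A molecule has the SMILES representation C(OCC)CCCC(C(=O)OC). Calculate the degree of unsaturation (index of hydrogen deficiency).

Atom tally by fragment:
  C2H5OCH2 → C:3 H:7 O:1
  CH2 → C:1 H:2
  CH2 → C:1 H:2
  CH2 → C:1 H:2
  CH2COOCH3 → C:3 H:5 O:2
Element totals:
  C: 9
  H: 18
  O: 3
Molecular formula: C9H18O3.
DoU = (2C + 2 + N − H − X) / 2 = (2·9 + 2 + 0 − 18 − 0) / 2 = 1.

1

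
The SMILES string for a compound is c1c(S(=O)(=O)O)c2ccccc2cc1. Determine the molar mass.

Atom tally by fragment:
  naphthalene ring system core → C:10 H:8
  (− 1 ring H displaced by substituents)
  + SO3H → S:1 O:3 H:1
Element totals:
  C: 10
  H: 8
  O: 3
  S: 1
Molecular formula: C10H8O3S.
  M = 10(12.011) + 8(1.008) + 3(15.999) + 32.06
    = 120.110 + 8.064 + 47.997 + 32.060 = 208.231

208.23 g/mol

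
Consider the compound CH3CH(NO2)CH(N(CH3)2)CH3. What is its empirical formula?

Element totals:
  C: 6
  H: 14
  N: 2
  O: 2
Molecular formula: C6H14N2O2.
gcd of subscripts = 2; dividing each by 2:
  C: 6/2 = 3
  H: 14/2 = 7
  N: 2/2 = 1
  O: 2/2 = 1

C3H7NO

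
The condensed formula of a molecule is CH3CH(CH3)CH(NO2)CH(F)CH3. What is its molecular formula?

Element totals:
  C: 6
  H: 12
  F: 1
  N: 1
  O: 2

C6H12FNO2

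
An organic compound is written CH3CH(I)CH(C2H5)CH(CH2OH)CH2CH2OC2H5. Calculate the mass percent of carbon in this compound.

Element totals:
  C: 11
  H: 23
  I: 1
  O: 2
Molecular formula: C11H23IO2.
Molar mass = 314.207 g/mol.
Mass from C: 11 × 12.011 = 132.121 g/mol.
%C = 132.121 / 314.207 × 100 = 42.05%.

42.05%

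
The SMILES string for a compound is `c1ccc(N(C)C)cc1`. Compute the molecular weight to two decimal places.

121.18 g/mol

Atom tally by fragment:
  benzene ring core → C:6 H:6
  (− 1 ring H displaced by substituents)
  + N(CH3)2 → N:1 C:2 H:6
Element totals:
  C: 8
  H: 11
  N: 1
Molecular formula: C8H11N.
  M = 8(12.011) + 11(1.008) + 14.007
    = 96.088 + 11.088 + 14.007 = 121.183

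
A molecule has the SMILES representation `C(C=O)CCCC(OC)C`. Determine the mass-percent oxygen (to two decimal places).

22.19%

Atom tally by fragment:
  OHCCH2 → C:2 H:3 O:1
  CH2 → C:1 H:2
  CH2 → C:1 H:2
  CH2 → C:1 H:2
  CH(OCH3) → C:2 H:4 O:1
  CH3 → C:1 H:3
Element totals:
  C: 8
  H: 16
  O: 2
Molecular formula: C8H16O2.
Molar mass = 144.214 g/mol.
Mass from O: 2 × 15.999 = 31.998 g/mol.
%O = 31.998 / 144.214 × 100 = 22.19%.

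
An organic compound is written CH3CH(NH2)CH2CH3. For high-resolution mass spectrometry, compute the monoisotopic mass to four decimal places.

Element totals:
  C: 4
  H: 11
  N: 1
Molecular formula: C4H11N.
  M = 4(12.0) + 11(1.007825) + 14.003074
    = 48.000000 + 11.086075 + 14.003074 = 73.089149

73.0891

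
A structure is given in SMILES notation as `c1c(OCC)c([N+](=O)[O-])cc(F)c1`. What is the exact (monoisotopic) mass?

185.0488

Atom tally by fragment:
  benzene ring core → C:6 H:6
  (− 3 ring H displaced by substituents)
  + OC2H5 → C:2 H:5 O:1
  + NO2 → N:1 O:2
  + F → F:1
Element totals:
  C: 8
  H: 8
  F: 1
  N: 1
  O: 3
Molecular formula: C8H8FNO3.
  M = 8(12.0) + 8(1.007825) + 18.998403 + 14.003074 + 3(15.994915)
    = 96.000000 + 8.062600 + 18.998403 + 14.003074 + 47.984745 = 185.048822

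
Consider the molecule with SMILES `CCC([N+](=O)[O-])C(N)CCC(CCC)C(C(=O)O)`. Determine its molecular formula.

C12H24N2O4

Atom tally by fragment:
  CH3 → C:1 H:3
  CH2 → C:1 H:2
  CH(NO2) → C:1 H:1 N:1 O:2
  CH(NH2) → C:1 H:3 N:1
  CH2 → C:1 H:2
  CH2 → C:1 H:2
  CH(CH2CH2CH3) → C:4 H:8
  CH2COOH → C:2 H:3 O:2
Element totals:
  C: 12
  H: 24
  N: 2
  O: 4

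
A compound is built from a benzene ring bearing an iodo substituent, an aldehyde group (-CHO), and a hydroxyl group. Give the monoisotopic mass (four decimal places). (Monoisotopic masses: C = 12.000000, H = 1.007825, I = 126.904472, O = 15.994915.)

Atom tally by fragment:
  benzene ring core → C:6 H:6
  (− 3 ring H displaced by substituents)
  + I → I:1
  + CHO → C:1 H:1 O:1
  + OH → O:1 H:1
Element totals:
  C: 7
  H: 5
  I: 1
  O: 2
Molecular formula: C7H5IO2.
  M = 7(12.0) + 5(1.007825) + 126.904472 + 2(15.994915)
    = 84.000000 + 5.039125 + 126.904472 + 31.989830 = 247.933427

247.9334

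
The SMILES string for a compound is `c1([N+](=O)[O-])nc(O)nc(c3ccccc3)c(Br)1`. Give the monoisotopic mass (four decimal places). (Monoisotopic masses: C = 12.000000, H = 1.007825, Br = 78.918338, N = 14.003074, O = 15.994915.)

294.9593

Atom tally by fragment:
  pyrimidine ring core → C:4 H:4 N:2
  (− 4 ring H displaced by substituents)
  + NO2 → N:1 O:2
  + OH → O:1 H:1
  + C6H5 → C:6 H:5
  + Br → Br:1
Element totals:
  C: 10
  H: 6
  Br: 1
  N: 3
  O: 3
Molecular formula: C10H6BrN3O3.
  M = 10(12.0) + 6(1.007825) + 78.918338 + 3(14.003074) + 3(15.994915)
    = 120.000000 + 6.046950 + 78.918338 + 42.009222 + 47.984745 = 294.959255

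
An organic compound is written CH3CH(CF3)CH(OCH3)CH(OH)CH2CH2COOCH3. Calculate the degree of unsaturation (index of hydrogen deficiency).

1

Element totals:
  C: 10
  H: 17
  F: 3
  O: 4
Molecular formula: C10H17F3O4.
DoU = (2C + 2 + N − H − X) / 2 = (2·10 + 2 + 0 − 17 − 3) / 2 = 1.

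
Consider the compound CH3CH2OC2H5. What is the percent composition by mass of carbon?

Atom tally by fragment:
  CH3 → C:1 H:3
  CH2OC2H5 → C:3 H:7 O:1
Element totals:
  C: 4
  H: 10
  O: 1
Molecular formula: C4H10O.
Molar mass = 74.123 g/mol.
Mass from C: 4 × 12.011 = 48.044 g/mol.
%C = 48.044 / 74.123 × 100 = 64.82%.

64.82%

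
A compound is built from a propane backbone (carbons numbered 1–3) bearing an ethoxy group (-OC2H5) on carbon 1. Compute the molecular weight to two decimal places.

Atom tally by fragment:
  C2H5OCH2 → C:3 H:7 O:1
  CH2 → C:1 H:2
  CH3 → C:1 H:3
Element totals:
  C: 5
  H: 12
  O: 1
Molecular formula: C5H12O.
  M = 5(12.011) + 12(1.008) + 15.999
    = 60.055 + 12.096 + 15.999 = 88.150

88.15 g/mol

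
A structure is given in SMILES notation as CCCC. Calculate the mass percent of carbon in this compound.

Atom tally by fragment:
  CH3 → C:1 H:3
  CH2 → C:1 H:2
  CH2 → C:1 H:2
  CH3 → C:1 H:3
Element totals:
  C: 4
  H: 10
Molecular formula: C4H10.
Molar mass = 58.124 g/mol.
Mass from C: 4 × 12.011 = 48.044 g/mol.
%C = 48.044 / 58.124 × 100 = 82.66%.

82.66%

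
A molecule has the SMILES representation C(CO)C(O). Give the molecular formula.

Atom tally by fragment:
  HOCH2CH2 → C:2 H:5 O:1
  CH2OH → C:1 H:3 O:1
Element totals:
  C: 3
  H: 8
  O: 2

C3H8O2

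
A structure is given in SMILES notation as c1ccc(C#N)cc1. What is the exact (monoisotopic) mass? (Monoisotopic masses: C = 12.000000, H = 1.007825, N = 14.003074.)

103.0422

Atom tally by fragment:
  benzene ring core → C:6 H:6
  (− 1 ring H displaced by substituents)
  + CN → C:1 N:1
Element totals:
  C: 7
  H: 5
  N: 1
Molecular formula: C7H5N.
  M = 7(12.0) + 5(1.007825) + 14.003074
    = 84.000000 + 5.039125 + 14.003074 = 103.042199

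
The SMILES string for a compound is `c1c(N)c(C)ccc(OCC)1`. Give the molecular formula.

Atom tally by fragment:
  benzene ring core → C:6 H:6
  (− 3 ring H displaced by substituents)
  + NH2 → N:1 H:2
  + CH3 → C:1 H:3
  + OC2H5 → C:2 H:5 O:1
Element totals:
  C: 9
  H: 13
  N: 1
  O: 1

C9H13NO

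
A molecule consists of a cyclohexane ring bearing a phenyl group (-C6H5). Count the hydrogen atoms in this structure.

16

Atom tally by fragment:
  cyclohexane ring core → C:6 H:12
  (− 1 ring H displaced by substituents)
  + C6H5 → C:6 H:5
Element totals:
  C: 12
  H: 16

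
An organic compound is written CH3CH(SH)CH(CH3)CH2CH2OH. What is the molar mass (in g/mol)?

134.24 g/mol

Atom tally by fragment:
  CH3 → C:1 H:3
  CH(SH) → C:1 H:2 S:1
  CH(CH3) → C:2 H:4
  CH2CH2OH → C:2 H:5 O:1
Element totals:
  C: 6
  H: 14
  O: 1
  S: 1
Molecular formula: C6H14OS.
  M = 6(12.011) + 14(1.008) + 15.999 + 32.06
    = 72.066 + 14.112 + 15.999 + 32.060 = 134.237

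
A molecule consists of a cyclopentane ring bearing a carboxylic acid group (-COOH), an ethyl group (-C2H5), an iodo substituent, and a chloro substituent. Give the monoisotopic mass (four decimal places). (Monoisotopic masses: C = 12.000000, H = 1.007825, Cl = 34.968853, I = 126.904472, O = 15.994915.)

Atom tally by fragment:
  cyclopentane ring core → C:5 H:10
  (− 4 ring H displaced by substituents)
  + COOH → C:1 H:1 O:2
  + C2H5 → C:2 H:5
  + I → I:1
  + Cl → Cl:1
Element totals:
  C: 8
  H: 12
  Cl: 1
  I: 1
  O: 2
Molecular formula: C8H12ClIO2.
  M = 8(12.0) + 12(1.007825) + 34.968853 + 126.904472 + 2(15.994915)
    = 96.000000 + 12.093900 + 34.968853 + 126.904472 + 31.989830 = 301.957055

301.9571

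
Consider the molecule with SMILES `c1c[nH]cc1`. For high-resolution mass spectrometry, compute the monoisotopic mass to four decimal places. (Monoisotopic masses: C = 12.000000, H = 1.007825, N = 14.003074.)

67.0422

Atom tally by fragment:
  pyrrole ring core → C:4 H:5 N:1
Element totals:
  C: 4
  H: 5
  N: 1
Molecular formula: C4H5N.
  M = 4(12.0) + 5(1.007825) + 14.003074
    = 48.000000 + 5.039125 + 14.003074 = 67.042199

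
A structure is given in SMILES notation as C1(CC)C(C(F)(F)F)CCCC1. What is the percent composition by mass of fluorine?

Atom tally by fragment:
  cyclohexane ring core → C:6 H:12
  (− 2 ring H displaced by substituents)
  + C2H5 → C:2 H:5
  + CF3 → C:1 F:3
Element totals:
  C: 9
  H: 15
  F: 3
Molecular formula: C9H15F3.
Molar mass = 180.213 g/mol.
Mass from F: 3 × 18.998 = 56.994 g/mol.
%F = 56.994 / 180.213 × 100 = 31.63%.

31.63%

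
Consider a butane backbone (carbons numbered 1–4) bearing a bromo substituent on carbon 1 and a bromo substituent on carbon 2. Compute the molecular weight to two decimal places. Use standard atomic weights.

215.92 g/mol

Atom tally by fragment:
  BrCH2 → C:1 H:2 Br:1
  CH(Br) → C:1 H:1 Br:1
  CH2 → C:1 H:2
  CH3 → C:1 H:3
Element totals:
  C: 4
  H: 8
  Br: 2
Molecular formula: C4H8Br2.
  M = 4(12.011) + 8(1.008) + 2(79.904)
    = 48.044 + 8.064 + 159.808 = 215.916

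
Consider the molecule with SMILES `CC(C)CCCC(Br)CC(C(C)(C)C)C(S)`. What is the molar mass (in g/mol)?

Atom tally by fragment:
  CH3 → C:1 H:3
  CH(CH3) → C:2 H:4
  CH2 → C:1 H:2
  CH2 → C:1 H:2
  CH2 → C:1 H:2
  CH(Br) → C:1 H:1 Br:1
  CH2 → C:1 H:2
  CH(C(CH3)3) → C:5 H:10
  CH2SH → C:1 H:3 S:1
Element totals:
  C: 14
  H: 29
  Br: 1
  S: 1
Molecular formula: C14H29BrS.
  M = 14(12.011) + 29(1.008) + 79.904 + 32.06
    = 168.154 + 29.232 + 79.904 + 32.060 = 309.350

309.35 g/mol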